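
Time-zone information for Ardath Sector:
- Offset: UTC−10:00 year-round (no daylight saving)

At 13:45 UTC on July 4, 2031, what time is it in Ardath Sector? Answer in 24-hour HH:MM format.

Ardath Sector stays on UTC−10:00 all year.
13:45 UTC − 10h = 03:45 local.

03:45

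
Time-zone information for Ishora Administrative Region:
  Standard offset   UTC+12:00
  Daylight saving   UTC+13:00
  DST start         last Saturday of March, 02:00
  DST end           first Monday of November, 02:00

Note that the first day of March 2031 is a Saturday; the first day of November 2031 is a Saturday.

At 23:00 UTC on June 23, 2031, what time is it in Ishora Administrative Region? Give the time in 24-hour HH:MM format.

1 March 2031 is a Saturday, so Saturdays fall on 1, 8, 15, 22, 29; the last is March 29.
1 November 2031 is a Saturday, so the first Monday is November 3.
At the standard offset (UTC+12:00), 23:00 UTC + 12h = 11:00 Ishora Administrative Region standard time (rolling into the next day, 24 June 2031).
Daylight saving runs 29 March – 3 November; the standard-time date in Ishora Administrative Region, June 24, 2031, is inside that window, so Ishora Administrative Region is at UTC+13:00.
23:00 UTC + 13h = 12:00 local (rolling into the next day, 24 June 2031).

12:00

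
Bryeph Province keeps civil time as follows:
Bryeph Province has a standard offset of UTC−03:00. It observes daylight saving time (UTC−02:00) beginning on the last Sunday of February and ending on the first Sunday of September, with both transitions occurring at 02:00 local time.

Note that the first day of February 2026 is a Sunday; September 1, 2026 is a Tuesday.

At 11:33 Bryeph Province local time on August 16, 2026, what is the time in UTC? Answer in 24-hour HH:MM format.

13:33

1 February 2026 is a Sunday, so Sundays fall on 1, 8, 15, 22; the last is February 22.
1 September 2026 is a Tuesday, so the first Sunday is September 6.
August 16, 2026 lies within the daylight-saving period (22 February – 6 September), so Bryeph Province is on daylight time, UTC−02:00.
11:33 local + 2h = 13:33 UTC.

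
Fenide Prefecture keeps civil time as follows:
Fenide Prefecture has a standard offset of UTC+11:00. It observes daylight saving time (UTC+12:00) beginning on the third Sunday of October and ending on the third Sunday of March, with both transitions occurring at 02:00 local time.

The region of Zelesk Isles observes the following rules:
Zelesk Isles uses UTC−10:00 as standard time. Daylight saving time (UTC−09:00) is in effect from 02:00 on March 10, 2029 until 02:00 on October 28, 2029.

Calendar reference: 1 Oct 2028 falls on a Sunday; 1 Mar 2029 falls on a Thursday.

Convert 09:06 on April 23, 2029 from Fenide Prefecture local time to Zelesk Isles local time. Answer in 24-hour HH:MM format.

1 October 2028 is a Sunday, so the first Sunday is October 1 and the third is October 15.
1 March 2029 is a Thursday, so the first Sunday is March 4 and the third is March 18.
Daylight saving runs 15 October 2028 – 18 March 2029; April 23, 2029 is outside that window, so Fenide Prefecture is on standard time at UTC+11:00.
09:06 Fenide Prefecture − 11h = 22:06 UTC (rolling into the previous day, 22 April 2029).
At the standard offset (UTC−10:00), 22:06 UTC − 10h = 12:06 Zelesk Isles standard time.
The standard-time date in Zelesk Isles, April 22, 2029, lies within the daylight-saving period (10 March – 28 October), so Zelesk Isles is on daylight time, UTC−09:00.
22:06 UTC − 9h = 13:06 Zelesk Isles.

13:06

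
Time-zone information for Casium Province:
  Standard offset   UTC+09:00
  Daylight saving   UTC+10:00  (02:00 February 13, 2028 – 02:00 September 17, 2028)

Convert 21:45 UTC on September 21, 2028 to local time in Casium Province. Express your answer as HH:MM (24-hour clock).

At the standard offset (UTC+09:00), 21:45 UTC + 9h = 06:45 Casium Province standard time (rolling into the next day, 22 September 2028).
The standard-time date in Casium Province, September 22, 2028, does not fall between 13 February and 17 September, so daylight saving is not in effect and Casium Province is at UTC+09:00.
21:45 UTC + 9h = 06:45 local (rolling into the next day, 22 September 2028).

06:45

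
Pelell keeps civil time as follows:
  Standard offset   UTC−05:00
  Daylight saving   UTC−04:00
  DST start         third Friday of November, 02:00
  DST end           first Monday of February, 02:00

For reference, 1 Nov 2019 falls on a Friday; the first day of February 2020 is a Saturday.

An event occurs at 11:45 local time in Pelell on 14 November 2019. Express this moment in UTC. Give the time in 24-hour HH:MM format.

1 November 2019 is a Friday, so the first Friday is November 1 and the third is November 15.
1 February 2020 is a Saturday, so the first Monday is February 3.
Daylight saving runs 15 November 2019 – 3 February 2020; 14 November 2019 is outside that window, so Pelell is on standard time at UTC−05:00.
11:45 local + 5h = 16:45 UTC.

16:45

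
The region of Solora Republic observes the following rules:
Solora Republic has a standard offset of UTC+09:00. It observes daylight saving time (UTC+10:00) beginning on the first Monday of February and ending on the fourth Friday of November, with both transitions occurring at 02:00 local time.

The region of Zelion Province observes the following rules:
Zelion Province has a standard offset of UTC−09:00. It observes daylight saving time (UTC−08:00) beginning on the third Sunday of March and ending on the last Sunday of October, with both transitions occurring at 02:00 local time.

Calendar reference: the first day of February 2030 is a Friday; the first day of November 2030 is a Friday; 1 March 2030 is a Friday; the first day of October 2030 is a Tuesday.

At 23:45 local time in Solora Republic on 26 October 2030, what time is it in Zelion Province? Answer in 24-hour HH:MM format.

1 February 2030 is a Friday, so the first Monday is February 4.
1 November 2030 is a Friday, so the first Friday is November 1 and the fourth is November 22.
Daylight saving runs 4 February – 22 November; 26 October 2030 is inside that window, so Solora Republic is at UTC+10:00.
23:45 Solora Republic − 10h = 13:45 UTC.
1 March 2030 is a Friday, so the first Sunday is March 3 and the third is March 17.
1 October 2030 is a Tuesday, so Sundays fall on 6, 13, 20, 27; the last is October 27.
At the standard offset (UTC−09:00), 13:45 UTC − 9h = 04:45 Zelion Province standard time.
The standard-time date in Zelion Province, 26 October 2030, lies within the daylight-saving period (17 March – 27 October), so Zelion Province is on daylight time, UTC−08:00.
13:45 UTC − 8h = 05:45 Zelion Province.

05:45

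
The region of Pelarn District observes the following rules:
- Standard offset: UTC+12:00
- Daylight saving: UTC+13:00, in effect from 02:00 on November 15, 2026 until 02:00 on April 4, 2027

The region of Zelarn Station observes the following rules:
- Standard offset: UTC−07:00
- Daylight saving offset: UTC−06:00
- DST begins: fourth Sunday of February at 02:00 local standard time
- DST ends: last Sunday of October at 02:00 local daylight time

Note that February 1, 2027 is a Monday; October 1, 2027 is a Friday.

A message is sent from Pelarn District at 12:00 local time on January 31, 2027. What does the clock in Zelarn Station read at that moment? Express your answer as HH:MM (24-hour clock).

Daylight saving runs 15 November 2026 – 4 April 2027; January 31, 2027 is inside that window, so Pelarn District is at UTC+13:00.
12:00 Pelarn District − 13h = 23:00 UTC (rolling into the previous day, 30 January 2027).
1 February 2027 is a Monday, so the first Sunday is February 7 and the fourth is February 28.
1 October 2027 is a Friday, so Sundays fall on 3, 10, 17, 24, 31; the last is October 31.
At the standard offset (UTC−07:00), 23:00 UTC − 7h = 16:00 Zelarn Station standard time.
The standard-time date in Zelarn Station, January 30, 2027, does not fall between 28 February and 31 October, so daylight saving is not in effect and Zelarn Station is at UTC−07:00.
23:00 UTC − 7h = 16:00 Zelarn Station.

16:00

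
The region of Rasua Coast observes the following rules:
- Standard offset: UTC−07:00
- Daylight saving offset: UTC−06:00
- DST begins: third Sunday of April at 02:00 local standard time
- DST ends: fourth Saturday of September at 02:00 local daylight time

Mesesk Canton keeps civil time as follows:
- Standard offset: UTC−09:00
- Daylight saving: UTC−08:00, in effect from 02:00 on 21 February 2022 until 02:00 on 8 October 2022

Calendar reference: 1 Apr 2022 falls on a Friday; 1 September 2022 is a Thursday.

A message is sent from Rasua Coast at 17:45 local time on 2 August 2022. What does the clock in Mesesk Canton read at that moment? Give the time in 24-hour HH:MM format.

15:45

1 April 2022 is a Friday, so the first Sunday is April 3 and the third is April 17.
1 September 2022 is a Thursday, so the first Saturday is September 3 and the fourth is September 24.
2 August 2022 falls between 17 April and 24 September, so daylight saving is in effect and Rasua Coast is at UTC−06:00.
17:45 Rasua Coast + 6h = 23:45 UTC.
At the standard offset (UTC−09:00), 23:45 UTC − 9h = 14:45 Mesesk Canton standard time.
The standard-time date in Mesesk Canton, 2 August 2022, lies within the daylight-saving period (21 February – 8 October), so Mesesk Canton is on daylight time, UTC−08:00.
23:45 UTC − 8h = 15:45 Mesesk Canton.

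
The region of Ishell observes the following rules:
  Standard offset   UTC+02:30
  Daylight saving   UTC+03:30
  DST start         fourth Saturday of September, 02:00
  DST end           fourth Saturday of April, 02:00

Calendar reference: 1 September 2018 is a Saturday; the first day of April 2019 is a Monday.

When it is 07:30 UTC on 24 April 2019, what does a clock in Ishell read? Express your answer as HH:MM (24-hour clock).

1 September 2018 is a Saturday, so the first Saturday is September 1 and the fourth is September 22.
1 April 2019 is a Monday, so the first Saturday is April 6 and the fourth is April 27.
At the standard offset (UTC+02:30), 07:30 UTC + 2h30m = 10:00 Ishell standard time.
Daylight saving runs 22 September 2018 – 27 April 2019; the standard-time date in Ishell, 24 April 2019, is inside that window, so Ishell is at UTC+03:30.
07:30 UTC + 3h30m = 11:00 local.

11:00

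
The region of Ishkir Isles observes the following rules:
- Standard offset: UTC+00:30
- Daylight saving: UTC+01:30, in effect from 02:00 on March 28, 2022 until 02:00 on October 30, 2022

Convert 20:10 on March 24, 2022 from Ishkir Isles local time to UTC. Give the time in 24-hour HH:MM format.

March 24, 2022 is outside the daylight-saving period (28 March – 30 October), so Ishkir Isles is on standard time, UTC+00:30.
20:10 local − 0h30m = 19:40 UTC.

19:40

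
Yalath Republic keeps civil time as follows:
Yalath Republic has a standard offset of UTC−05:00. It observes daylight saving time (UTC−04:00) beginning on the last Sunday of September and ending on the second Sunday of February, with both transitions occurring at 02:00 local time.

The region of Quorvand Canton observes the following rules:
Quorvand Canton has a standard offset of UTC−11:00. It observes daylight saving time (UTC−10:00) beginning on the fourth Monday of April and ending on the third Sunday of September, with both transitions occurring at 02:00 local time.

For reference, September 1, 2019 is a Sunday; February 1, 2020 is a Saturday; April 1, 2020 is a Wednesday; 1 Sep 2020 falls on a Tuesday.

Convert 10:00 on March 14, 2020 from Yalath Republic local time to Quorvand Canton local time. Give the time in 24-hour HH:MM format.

1 September 2019 is a Sunday, so Sundays fall on 1, 8, 15, 22, 29; the last is September 29.
1 February 2020 is a Saturday, so the first Sunday is February 2 and the second is February 9.
March 14, 2020 is outside the daylight-saving period (29 September 2019 – 9 February 2020), so Yalath Republic is on standard time, UTC−05:00.
10:00 Yalath Republic + 5h = 15:00 UTC.
1 April 2020 is a Wednesday, so the first Monday is April 6 and the fourth is April 27.
1 September 2020 is a Tuesday, so the first Sunday is September 6 and the third is September 20.
At the standard offset (UTC−11:00), 15:00 UTC − 11h = 04:00 Quorvand Canton standard time.
The standard-time date in Quorvand Canton, March 14, 2020, is outside the daylight-saving period (27 April – 20 September), so Quorvand Canton is on standard time, UTC−11:00.
15:00 UTC − 11h = 04:00 Quorvand Canton.

04:00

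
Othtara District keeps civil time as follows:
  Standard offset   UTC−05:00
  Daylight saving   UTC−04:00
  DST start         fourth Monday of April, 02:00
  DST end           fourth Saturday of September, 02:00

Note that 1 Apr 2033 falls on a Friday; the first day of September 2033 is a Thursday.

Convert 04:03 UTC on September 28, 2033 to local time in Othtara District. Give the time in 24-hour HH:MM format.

23:03

1 April 2033 is a Friday, so the first Monday is April 4 and the fourth is April 25.
1 September 2033 is a Thursday, so the first Saturday is September 3 and the fourth is September 24.
At the standard offset (UTC−05:00), 04:03 UTC − 5h = 23:03 Othtara District standard time (rolling into the previous day, 27 September 2033).
Daylight saving runs 25 April – 24 September; the standard-time date in Othtara District, September 27, 2033, is outside that window, so Othtara District is on standard time at UTC−05:00.
04:03 UTC − 5h = 23:03 local (rolling into the previous day, 27 September 2033).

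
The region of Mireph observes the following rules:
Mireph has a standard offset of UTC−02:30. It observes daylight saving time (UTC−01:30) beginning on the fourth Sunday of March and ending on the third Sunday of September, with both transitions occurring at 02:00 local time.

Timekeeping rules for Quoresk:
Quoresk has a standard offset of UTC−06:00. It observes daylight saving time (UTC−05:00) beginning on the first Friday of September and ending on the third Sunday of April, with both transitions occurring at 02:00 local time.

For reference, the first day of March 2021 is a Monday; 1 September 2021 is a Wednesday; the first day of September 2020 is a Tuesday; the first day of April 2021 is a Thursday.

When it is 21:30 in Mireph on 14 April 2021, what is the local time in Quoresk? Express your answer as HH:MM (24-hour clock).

1 March 2021 is a Monday, so the first Sunday is March 7 and the fourth is March 28.
1 September 2021 is a Wednesday, so the first Sunday is September 5 and the third is September 19.
14 April 2021 lies within the daylight-saving period (28 March – 19 September), so Mireph is on daylight time, UTC−01:30.
21:30 Mireph + 1h30m = 23:00 UTC.
1 September 2020 is a Tuesday, so the first Friday is September 4.
1 April 2021 is a Thursday, so the first Sunday is April 4 and the third is April 18.
At the standard offset (UTC−06:00), 23:00 UTC − 6h = 17:00 Quoresk standard time.
The standard-time date in Quoresk, 14 April 2021, lies within the daylight-saving period (4 September 2020 – 18 April 2021), so Quoresk is on daylight time, UTC−05:00.
23:00 UTC − 5h = 18:00 Quoresk.

18:00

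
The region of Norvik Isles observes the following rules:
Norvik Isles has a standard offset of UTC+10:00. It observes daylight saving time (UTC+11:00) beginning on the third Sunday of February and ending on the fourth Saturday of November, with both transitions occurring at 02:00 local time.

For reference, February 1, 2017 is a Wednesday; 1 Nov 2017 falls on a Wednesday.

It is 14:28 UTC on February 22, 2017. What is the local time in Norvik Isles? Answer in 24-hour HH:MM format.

01:28

1 February 2017 is a Wednesday, so the first Sunday is February 5 and the third is February 19.
1 November 2017 is a Wednesday, so the first Saturday is November 4 and the fourth is November 25.
At the standard offset (UTC+10:00), 14:28 UTC + 10h = 00:28 Norvik Isles standard time (rolling into the next day, 23 February 2017).
Daylight saving runs 19 February – 25 November; the standard-time date in Norvik Isles, February 23, 2017, is inside that window, so Norvik Isles is at UTC+11:00.
14:28 UTC + 11h = 01:28 local (rolling into the next day, 23 February 2017).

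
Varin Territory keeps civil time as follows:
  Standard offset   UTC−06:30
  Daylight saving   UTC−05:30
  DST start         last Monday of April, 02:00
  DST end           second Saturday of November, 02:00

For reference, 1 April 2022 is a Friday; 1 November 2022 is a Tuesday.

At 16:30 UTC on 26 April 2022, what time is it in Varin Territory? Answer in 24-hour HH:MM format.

11:00

1 April 2022 is a Friday, so Mondays fall on 4, 11, 18, 25; the last is April 25.
1 November 2022 is a Tuesday, so the first Saturday is November 5 and the second is November 12.
At the standard offset (UTC−06:30), 16:30 UTC − 6h30m = 10:00 Varin Territory standard time.
The standard-time date in Varin Territory, 26 April 2022, lies within the daylight-saving period (25 April – 12 November), so Varin Territory is on daylight time, UTC−05:30.
16:30 UTC − 5h30m = 11:00 local.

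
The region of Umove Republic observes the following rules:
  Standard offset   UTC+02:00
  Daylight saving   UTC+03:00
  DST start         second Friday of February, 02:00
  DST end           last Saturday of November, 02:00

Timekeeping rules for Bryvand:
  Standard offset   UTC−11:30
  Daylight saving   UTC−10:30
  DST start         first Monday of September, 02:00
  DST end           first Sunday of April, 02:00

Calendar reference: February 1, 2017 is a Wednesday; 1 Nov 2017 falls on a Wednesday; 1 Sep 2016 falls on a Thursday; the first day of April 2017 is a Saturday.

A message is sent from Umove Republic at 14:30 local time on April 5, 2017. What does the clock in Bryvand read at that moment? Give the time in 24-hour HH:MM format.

1 February 2017 is a Wednesday, so the first Friday is February 3 and the second is February 10.
1 November 2017 is a Wednesday, so Saturdays fall on 4, 11, 18, 25; the last is November 25.
Daylight saving runs 10 February – 25 November; April 5, 2017 is inside that window, so Umove Republic is at UTC+03:00.
14:30 Umove Republic − 3h = 11:30 UTC.
1 September 2016 is a Thursday, so the first Monday is September 5.
1 April 2017 is a Saturday, so the first Sunday is April 2.
At the standard offset (UTC−11:30), 11:30 UTC − 11h30m = 00:00 Bryvand standard time.
Daylight saving runs 5 September 2016 – 2 April 2017; the standard-time date in Bryvand, April 5, 2017, is outside that window, so Bryvand is on standard time at UTC−11:30.
11:30 UTC − 11h30m = 00:00 Bryvand.

00:00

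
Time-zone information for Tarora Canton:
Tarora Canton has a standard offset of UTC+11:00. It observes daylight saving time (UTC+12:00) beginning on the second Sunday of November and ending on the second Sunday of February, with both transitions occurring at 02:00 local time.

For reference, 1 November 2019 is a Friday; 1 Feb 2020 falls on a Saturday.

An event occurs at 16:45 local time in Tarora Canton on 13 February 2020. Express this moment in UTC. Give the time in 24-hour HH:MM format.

1 November 2019 is a Friday, so the first Sunday is November 3 and the second is November 10.
1 February 2020 is a Saturday, so the first Sunday is February 2 and the second is February 9.
Daylight saving runs 10 November 2019 – 9 February 2020; 13 February 2020 is outside that window, so Tarora Canton is on standard time at UTC+11:00.
16:45 local − 11h = 05:45 UTC.

05:45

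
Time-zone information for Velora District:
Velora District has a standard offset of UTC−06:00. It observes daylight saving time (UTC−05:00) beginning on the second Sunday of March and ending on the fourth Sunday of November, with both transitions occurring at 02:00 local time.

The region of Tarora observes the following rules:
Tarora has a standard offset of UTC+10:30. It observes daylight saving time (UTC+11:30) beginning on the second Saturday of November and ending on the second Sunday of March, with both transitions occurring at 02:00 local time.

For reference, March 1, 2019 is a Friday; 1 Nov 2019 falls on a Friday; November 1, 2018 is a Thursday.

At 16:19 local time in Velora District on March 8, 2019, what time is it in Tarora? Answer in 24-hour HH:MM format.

09:49

1 March 2019 is a Friday, so the first Sunday is March 3 and the second is March 10.
1 November 2019 is a Friday, so the first Sunday is November 3 and the fourth is November 24.
March 8, 2019 is outside the daylight-saving period (10 March – 24 November), so Velora District is on standard time, UTC−06:00.
16:19 Velora District + 6h = 22:19 UTC.
1 November 2018 is a Thursday, so the first Saturday is November 3 and the second is November 10.
1 March 2019 is a Friday, so the first Sunday is March 3 and the second is March 10.
At the standard offset (UTC+10:30), 22:19 UTC + 10h30m = 08:49 Tarora standard time (rolling into the next day, 9 March 2019).
Daylight saving runs 10 November 2018 – 10 March 2019; the standard-time date in Tarora, March 9, 2019, is inside that window, so Tarora is at UTC+11:30.
22:19 UTC + 11h30m = 09:49 Tarora (rolling into the next day, 9 March 2019).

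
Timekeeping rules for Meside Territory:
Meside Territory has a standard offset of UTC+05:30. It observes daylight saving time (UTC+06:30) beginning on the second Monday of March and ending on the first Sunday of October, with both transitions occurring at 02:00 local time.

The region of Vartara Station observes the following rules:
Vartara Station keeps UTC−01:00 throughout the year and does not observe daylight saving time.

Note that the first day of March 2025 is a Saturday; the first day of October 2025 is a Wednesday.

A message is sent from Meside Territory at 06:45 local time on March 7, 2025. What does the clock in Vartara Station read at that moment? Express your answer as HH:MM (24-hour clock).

1 March 2025 is a Saturday, so the first Monday is March 3 and the second is March 10.
1 October 2025 is a Wednesday, so the first Sunday is October 5.
March 7, 2025 is outside the daylight-saving period (10 March – 5 October), so Meside Territory is on standard time, UTC+05:30.
06:45 Meside Territory − 5h30m = 01:15 UTC.
Vartara Station stays on UTC−01:00 all year.
01:15 UTC − 1h = 00:15 Vartara Station.

00:15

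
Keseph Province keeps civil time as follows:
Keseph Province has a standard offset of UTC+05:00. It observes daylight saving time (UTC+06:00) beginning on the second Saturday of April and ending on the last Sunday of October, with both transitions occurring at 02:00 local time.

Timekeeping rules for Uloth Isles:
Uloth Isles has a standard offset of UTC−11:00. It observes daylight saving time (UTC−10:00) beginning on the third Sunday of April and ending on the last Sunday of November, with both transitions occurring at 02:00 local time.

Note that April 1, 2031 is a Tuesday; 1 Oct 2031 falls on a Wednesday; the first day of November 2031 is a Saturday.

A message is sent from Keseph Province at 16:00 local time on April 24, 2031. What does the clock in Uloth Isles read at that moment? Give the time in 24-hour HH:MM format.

1 April 2031 is a Tuesday, so the first Saturday is April 5 and the second is April 12.
1 October 2031 is a Wednesday, so Sundays fall on 5, 12, 19, 26; the last is October 26.
April 24, 2031 lies within the daylight-saving period (12 April – 26 October), so Keseph Province is on daylight time, UTC+06:00.
16:00 Keseph Province − 6h = 10:00 UTC.
1 April 2031 is a Tuesday, so the first Sunday is April 6 and the third is April 20.
1 November 2031 is a Saturday, so Sundays fall on 2, 9, 16, 23, 30; the last is November 30.
At the standard offset (UTC−11:00), 10:00 UTC − 11h = 23:00 Uloth Isles standard time (rolling into the previous day, 23 April 2031).
Daylight saving runs 20 April – 30 November; the standard-time date in Uloth Isles, April 23, 2031, is inside that window, so Uloth Isles is at UTC−10:00.
10:00 UTC − 10h = 00:00 Uloth Isles.

00:00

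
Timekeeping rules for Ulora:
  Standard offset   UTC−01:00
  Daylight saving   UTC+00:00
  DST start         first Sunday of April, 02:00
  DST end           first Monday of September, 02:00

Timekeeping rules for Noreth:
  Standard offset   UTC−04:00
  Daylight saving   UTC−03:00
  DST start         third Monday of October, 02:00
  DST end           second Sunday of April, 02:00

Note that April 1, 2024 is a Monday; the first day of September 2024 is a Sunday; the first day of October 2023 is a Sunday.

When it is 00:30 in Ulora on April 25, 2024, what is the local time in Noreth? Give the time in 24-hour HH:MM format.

1 April 2024 is a Monday, so the first Sunday is April 7.
1 September 2024 is a Sunday, so the first Monday is September 2.
April 25, 2024 lies within the daylight-saving period (7 April – 2 September), so Ulora is on daylight time, UTC+00:00.
00:30 Ulora − 0h = 00:30 UTC.
1 October 2023 is a Sunday, so the first Monday is October 2 and the third is October 16.
1 April 2024 is a Monday, so the first Sunday is April 7 and the second is April 14.
At the standard offset (UTC−04:00), 00:30 UTC − 4h = 20:30 Noreth standard time (rolling into the previous day, 24 April 2024).
The standard-time date in Noreth, April 24, 2024, does not fall between 16 October 2023 and 14 April 2024, so daylight saving is not in effect and Noreth is at UTC−04:00.
00:30 UTC − 4h = 20:30 Noreth (rolling into the previous day, 24 April 2024).

20:30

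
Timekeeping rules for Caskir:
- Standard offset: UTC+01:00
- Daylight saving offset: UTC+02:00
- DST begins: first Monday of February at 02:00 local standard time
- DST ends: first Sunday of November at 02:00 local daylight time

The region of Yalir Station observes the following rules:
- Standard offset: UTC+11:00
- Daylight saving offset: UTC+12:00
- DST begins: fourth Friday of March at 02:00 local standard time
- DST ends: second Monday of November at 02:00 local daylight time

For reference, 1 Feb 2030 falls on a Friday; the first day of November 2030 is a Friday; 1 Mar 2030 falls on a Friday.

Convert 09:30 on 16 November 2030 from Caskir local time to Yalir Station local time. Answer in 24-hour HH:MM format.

19:30

1 February 2030 is a Friday, so the first Monday is February 4.
1 November 2030 is a Friday, so the first Sunday is November 3.
Daylight saving runs 4 February – 3 November; 16 November 2030 is outside that window, so Caskir is on standard time at UTC+01:00.
09:30 Caskir − 1h = 08:30 UTC.
1 March 2030 is a Friday, so the first Friday is March 1 and the fourth is March 22.
1 November 2030 is a Friday, so the first Monday is November 4 and the second is November 11.
At the standard offset (UTC+11:00), 08:30 UTC + 11h = 19:30 Yalir Station standard time.
The standard-time date in Yalir Station, 16 November 2030, does not fall between 22 March and 11 November, so daylight saving is not in effect and Yalir Station is at UTC+11:00.
08:30 UTC + 11h = 19:30 Yalir Station.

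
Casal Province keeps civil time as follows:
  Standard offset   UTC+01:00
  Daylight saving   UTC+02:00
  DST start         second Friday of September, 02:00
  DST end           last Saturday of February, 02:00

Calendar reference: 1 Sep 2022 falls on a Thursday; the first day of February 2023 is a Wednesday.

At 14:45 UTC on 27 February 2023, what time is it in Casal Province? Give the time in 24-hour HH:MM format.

1 September 2022 is a Thursday, so the first Friday is September 2 and the second is September 9.
1 February 2023 is a Wednesday, so Saturdays fall on 4, 11, 18, 25; the last is February 25.
At the standard offset (UTC+01:00), 14:45 UTC + 1h = 15:45 Casal Province standard time.
Daylight saving runs 9 September 2022 – 25 February 2023; the standard-time date in Casal Province, 27 February 2023, is outside that window, so Casal Province is on standard time at UTC+01:00.
14:45 UTC + 1h = 15:45 local.

15:45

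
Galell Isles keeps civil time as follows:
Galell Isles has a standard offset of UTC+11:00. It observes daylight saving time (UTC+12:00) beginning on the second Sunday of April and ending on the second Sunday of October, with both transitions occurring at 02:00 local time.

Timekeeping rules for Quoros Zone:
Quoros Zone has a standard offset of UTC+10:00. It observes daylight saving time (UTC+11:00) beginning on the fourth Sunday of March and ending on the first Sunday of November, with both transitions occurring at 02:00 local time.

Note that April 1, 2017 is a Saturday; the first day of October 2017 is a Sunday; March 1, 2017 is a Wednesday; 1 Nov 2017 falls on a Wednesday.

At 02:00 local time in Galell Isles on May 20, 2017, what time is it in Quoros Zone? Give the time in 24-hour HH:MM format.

01:00

1 April 2017 is a Saturday, so the first Sunday is April 2 and the second is April 9.
1 October 2017 is a Sunday, so the first Sunday is October 1 and the second is October 8.
May 20, 2017 lies within the daylight-saving period (9 April – 8 October), so Galell Isles is on daylight time, UTC+12:00.
02:00 Galell Isles − 12h = 14:00 UTC (rolling into the previous day, 19 May 2017).
1 March 2017 is a Wednesday, so the first Sunday is March 5 and the fourth is March 26.
1 November 2017 is a Wednesday, so the first Sunday is November 5.
At the standard offset (UTC+10:00), 14:00 UTC + 10h = 00:00 Quoros Zone standard time (rolling into the next day, 20 May 2017).
The standard-time date in Quoros Zone, May 20, 2017, falls between 26 March and 5 November, so daylight saving is in effect and Quoros Zone is at UTC+11:00.
14:00 UTC + 11h = 01:00 Quoros Zone (rolling into the next day, 20 May 2017).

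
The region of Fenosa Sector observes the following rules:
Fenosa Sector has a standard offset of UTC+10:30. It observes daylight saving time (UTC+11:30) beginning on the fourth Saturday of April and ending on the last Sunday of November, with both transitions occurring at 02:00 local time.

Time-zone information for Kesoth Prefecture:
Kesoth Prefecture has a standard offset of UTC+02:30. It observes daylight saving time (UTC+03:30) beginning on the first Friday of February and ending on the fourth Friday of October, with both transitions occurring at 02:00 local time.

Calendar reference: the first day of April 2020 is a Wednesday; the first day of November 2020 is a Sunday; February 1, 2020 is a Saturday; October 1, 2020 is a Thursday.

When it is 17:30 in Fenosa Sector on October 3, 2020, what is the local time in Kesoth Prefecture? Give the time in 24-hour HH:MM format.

09:30

1 April 2020 is a Wednesday, so the first Saturday is April 4 and the fourth is April 25.
1 November 2020 is a Sunday, so Sundays fall on 1, 8, 15, 22, 29; the last is November 29.
October 3, 2020 lies within the daylight-saving period (25 April – 29 November), so Fenosa Sector is on daylight time, UTC+11:30.
17:30 Fenosa Sector − 11h30m = 06:00 UTC.
1 February 2020 is a Saturday, so the first Friday is February 7.
1 October 2020 is a Thursday, so the first Friday is October 2 and the fourth is October 23.
At the standard offset (UTC+02:30), 06:00 UTC + 2h30m = 08:30 Kesoth Prefecture standard time.
Daylight saving runs 7 February – 23 October; the standard-time date in Kesoth Prefecture, October 3, 2020, is inside that window, so Kesoth Prefecture is at UTC+03:30.
06:00 UTC + 3h30m = 09:30 Kesoth Prefecture.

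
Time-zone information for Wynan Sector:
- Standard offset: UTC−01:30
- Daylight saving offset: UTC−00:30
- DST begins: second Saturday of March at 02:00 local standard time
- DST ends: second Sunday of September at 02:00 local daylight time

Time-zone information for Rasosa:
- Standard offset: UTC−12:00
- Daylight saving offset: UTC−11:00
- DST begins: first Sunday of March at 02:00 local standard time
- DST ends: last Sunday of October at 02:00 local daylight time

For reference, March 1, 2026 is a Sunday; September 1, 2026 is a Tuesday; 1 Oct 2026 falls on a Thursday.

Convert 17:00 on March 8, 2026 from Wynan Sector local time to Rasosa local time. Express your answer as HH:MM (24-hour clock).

1 March 2026 is a Sunday, so the first Saturday is March 7 and the second is March 14.
1 September 2026 is a Tuesday, so the first Sunday is September 6 and the second is September 13.
March 8, 2026 does not fall between 14 March and 13 September, so daylight saving is not in effect and Wynan Sector is at UTC−01:30.
17:00 Wynan Sector + 1h30m = 18:30 UTC.
1 March 2026 is a Sunday, so the first Sunday is March 1.
1 October 2026 is a Thursday, so Sundays fall on 4, 11, 18, 25; the last is October 25.
At the standard offset (UTC−12:00), 18:30 UTC − 12h = 06:30 Rasosa standard time.
The standard-time date in Rasosa, March 8, 2026, falls between 1 March and 25 October, so daylight saving is in effect and Rasosa is at UTC−11:00.
18:30 UTC − 11h = 07:30 Rasosa.

07:30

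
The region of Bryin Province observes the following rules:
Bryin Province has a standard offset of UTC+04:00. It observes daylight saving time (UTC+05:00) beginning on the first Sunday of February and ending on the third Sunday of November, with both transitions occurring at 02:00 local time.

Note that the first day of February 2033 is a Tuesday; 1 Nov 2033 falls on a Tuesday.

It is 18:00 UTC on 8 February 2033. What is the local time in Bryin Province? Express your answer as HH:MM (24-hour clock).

1 February 2033 is a Tuesday, so the first Sunday is February 6.
1 November 2033 is a Tuesday, so the first Sunday is November 6 and the third is November 20.
At the standard offset (UTC+04:00), 18:00 UTC + 4h = 22:00 Bryin Province standard time.
The standard-time date in Bryin Province, 8 February 2033, lies within the daylight-saving period (6 February – 20 November), so Bryin Province is on daylight time, UTC+05:00.
18:00 UTC + 5h = 23:00 local.

23:00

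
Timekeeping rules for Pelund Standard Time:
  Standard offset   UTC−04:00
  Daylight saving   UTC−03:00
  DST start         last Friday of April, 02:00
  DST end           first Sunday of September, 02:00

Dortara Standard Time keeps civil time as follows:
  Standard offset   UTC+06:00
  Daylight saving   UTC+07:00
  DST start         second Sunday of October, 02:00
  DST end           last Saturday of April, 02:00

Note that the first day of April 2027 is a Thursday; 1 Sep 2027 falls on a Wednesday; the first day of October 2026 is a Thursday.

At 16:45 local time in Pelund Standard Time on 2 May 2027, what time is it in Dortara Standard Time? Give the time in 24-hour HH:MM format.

01:45

1 April 2027 is a Thursday, so Fridays fall on 2, 9, 16, 23, 30; the last is April 30.
1 September 2027 is a Wednesday, so the first Sunday is September 5.
2 May 2027 lies within the daylight-saving period (30 April – 5 September), so Pelund Standard Time is on daylight time, UTC−03:00.
16:45 Pelund Standard Time + 3h = 19:45 UTC.
1 October 2026 is a Thursday, so the first Sunday is October 4 and the second is October 11.
1 April 2027 is a Thursday, so Saturdays fall on 3, 10, 17, 24; the last is April 24.
At the standard offset (UTC+06:00), 19:45 UTC + 6h = 01:45 Dortara Standard Time standard time (rolling into the next day, 3 May 2027).
Daylight saving runs 11 October 2026 – 24 April 2027; the standard-time date in Dortara Standard Time, 3 May 2027, is outside that window, so Dortara Standard Time is on standard time at UTC+06:00.
19:45 UTC + 6h = 01:45 Dortara Standard Time (rolling into the next day, 3 May 2027).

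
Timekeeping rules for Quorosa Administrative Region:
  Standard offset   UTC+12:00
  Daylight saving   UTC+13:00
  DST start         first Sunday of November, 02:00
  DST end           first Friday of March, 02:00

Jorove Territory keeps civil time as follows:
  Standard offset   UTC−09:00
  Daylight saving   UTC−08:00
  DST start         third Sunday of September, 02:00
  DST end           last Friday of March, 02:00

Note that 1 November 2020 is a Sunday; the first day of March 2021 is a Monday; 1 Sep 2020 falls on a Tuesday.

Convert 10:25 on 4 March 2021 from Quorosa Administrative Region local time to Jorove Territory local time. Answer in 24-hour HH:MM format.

13:25

1 November 2020 is a Sunday, so the first Sunday is November 1.
1 March 2021 is a Monday, so the first Friday is March 5.
4 March 2021 lies within the daylight-saving period (1 November 2020 – 5 March 2021), so Quorosa Administrative Region is on daylight time, UTC+13:00.
10:25 Quorosa Administrative Region − 13h = 21:25 UTC (rolling into the previous day, 3 March 2021).
1 September 2020 is a Tuesday, so the first Sunday is September 6 and the third is September 20.
1 March 2021 is a Monday, so Fridays fall on 5, 12, 19, 26; the last is March 26.
At the standard offset (UTC−09:00), 21:25 UTC − 9h = 12:25 Jorove Territory standard time.
The standard-time date in Jorove Territory, 3 March 2021, falls between 20 September 2020 and 26 March 2021, so daylight saving is in effect and Jorove Territory is at UTC−08:00.
21:25 UTC − 8h = 13:25 Jorove Territory.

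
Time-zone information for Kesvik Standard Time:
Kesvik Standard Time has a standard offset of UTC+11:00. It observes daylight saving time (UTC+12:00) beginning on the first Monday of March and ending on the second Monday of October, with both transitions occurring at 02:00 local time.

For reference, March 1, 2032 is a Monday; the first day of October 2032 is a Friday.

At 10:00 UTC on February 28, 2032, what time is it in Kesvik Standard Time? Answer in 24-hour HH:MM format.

1 March 2032 is a Monday, so the first Monday is March 1.
1 October 2032 is a Friday, so the first Monday is October 4 and the second is October 11.
At the standard offset (UTC+11:00), 10:00 UTC + 11h = 21:00 Kesvik Standard Time standard time.
The standard-time date in Kesvik Standard Time, February 28, 2032, does not fall between 1 March and 11 October, so daylight saving is not in effect and Kesvik Standard Time is at UTC+11:00.
10:00 UTC + 11h = 21:00 local.

21:00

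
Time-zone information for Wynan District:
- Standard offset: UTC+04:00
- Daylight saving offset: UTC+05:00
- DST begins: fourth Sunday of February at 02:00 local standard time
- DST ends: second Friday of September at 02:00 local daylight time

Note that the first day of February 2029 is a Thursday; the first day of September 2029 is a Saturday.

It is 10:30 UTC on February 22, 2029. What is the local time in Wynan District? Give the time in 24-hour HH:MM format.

1 February 2029 is a Thursday, so the first Sunday is February 4 and the fourth is February 25.
1 September 2029 is a Saturday, so the first Friday is September 7 and the second is September 14.
At the standard offset (UTC+04:00), 10:30 UTC + 4h = 14:30 Wynan District standard time.
The standard-time date in Wynan District, February 22, 2029, does not fall between 25 February and 14 September, so daylight saving is not in effect and Wynan District is at UTC+04:00.
10:30 UTC + 4h = 14:30 local.

14:30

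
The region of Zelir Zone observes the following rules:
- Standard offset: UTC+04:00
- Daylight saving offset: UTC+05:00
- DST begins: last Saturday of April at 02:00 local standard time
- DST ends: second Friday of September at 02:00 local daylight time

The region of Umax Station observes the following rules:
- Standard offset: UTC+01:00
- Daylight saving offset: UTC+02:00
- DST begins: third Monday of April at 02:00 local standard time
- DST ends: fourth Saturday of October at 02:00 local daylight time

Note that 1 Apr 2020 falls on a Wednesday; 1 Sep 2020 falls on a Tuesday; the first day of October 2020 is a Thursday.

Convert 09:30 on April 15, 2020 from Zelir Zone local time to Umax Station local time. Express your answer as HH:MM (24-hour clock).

06:30

1 April 2020 is a Wednesday, so Saturdays fall on 4, 11, 18, 25; the last is April 25.
1 September 2020 is a Tuesday, so the first Friday is September 4 and the second is September 11.
April 15, 2020 does not fall between 25 April and 11 September, so daylight saving is not in effect and Zelir Zone is at UTC+04:00.
09:30 Zelir Zone − 4h = 05:30 UTC.
1 April 2020 is a Wednesday, so the first Monday is April 6 and the third is April 20.
1 October 2020 is a Thursday, so the first Saturday is October 3 and the fourth is October 24.
At the standard offset (UTC+01:00), 05:30 UTC + 1h = 06:30 Umax Station standard time.
Daylight saving runs 20 April – 24 October; the standard-time date in Umax Station, April 15, 2020, is outside that window, so Umax Station is on standard time at UTC+01:00.
05:30 UTC + 1h = 06:30 Umax Station.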